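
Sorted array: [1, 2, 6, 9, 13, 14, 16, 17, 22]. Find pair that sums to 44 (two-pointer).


Two pointers: lo=0, hi=8
No pair sums to 44


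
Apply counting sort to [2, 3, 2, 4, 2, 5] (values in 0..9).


Count array: [0, 0, 3, 1, 1, 1, 0, 0, 0, 0]
Reconstruct: [2, 2, 2, 3, 4, 5]


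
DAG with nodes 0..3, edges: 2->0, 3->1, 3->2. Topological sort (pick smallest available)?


Kahn's algorithm, process smallest node first
Order: [3, 1, 2, 0]


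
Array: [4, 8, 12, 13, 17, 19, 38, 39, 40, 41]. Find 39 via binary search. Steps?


Search for 39:
[0,9] mid=4 arr[4]=17
[5,9] mid=7 arr[7]=39
Total: 2 comparisons


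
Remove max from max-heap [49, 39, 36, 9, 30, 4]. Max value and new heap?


Max = 49
Replace root with last, heapify down
Resulting heap: [39, 30, 36, 9, 4]


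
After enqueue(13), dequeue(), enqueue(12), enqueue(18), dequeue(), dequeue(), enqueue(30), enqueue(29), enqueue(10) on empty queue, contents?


enqueue(13) -> [13]
dequeue() returns 13 -> []
enqueue(12) -> [12]
enqueue(18) -> [12, 18]
dequeue() returns 12 -> [18]
dequeue() returns 18 -> []
enqueue(30) -> [30]
enqueue(29) -> [30, 29]
enqueue(10) -> [30, 29, 10]
Final queue (front to back): [30, 29, 10]


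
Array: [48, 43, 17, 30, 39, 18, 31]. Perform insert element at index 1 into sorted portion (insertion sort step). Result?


After one pass: [43, 48, 17, 30, 39, 18, 31]


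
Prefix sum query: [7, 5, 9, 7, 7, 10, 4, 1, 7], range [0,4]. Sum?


Prefix sums: [0, 7, 12, 21, 28, 35, 45, 49, 50, 57]
Sum[0..4] = prefix[5] - prefix[0] = 35 - 0 = 35


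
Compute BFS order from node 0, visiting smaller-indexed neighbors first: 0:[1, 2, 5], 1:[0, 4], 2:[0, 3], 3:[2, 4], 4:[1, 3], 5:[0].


BFS queue: start with [0]
Visit order: [0, 1, 2, 5, 4, 3]


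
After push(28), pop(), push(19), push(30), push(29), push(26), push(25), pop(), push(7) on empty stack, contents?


push(28) -> [28]
pop() returns 28 -> []
push(19) -> [19]
push(30) -> [19, 30]
push(29) -> [19, 30, 29]
push(26) -> [19, 30, 29, 26]
push(25) -> [19, 30, 29, 26, 25]
pop() returns 25 -> [19, 30, 29, 26]
push(7) -> [19, 30, 29, 26, 7]
Final stack (bottom to top): [19, 30, 29, 26, 7]


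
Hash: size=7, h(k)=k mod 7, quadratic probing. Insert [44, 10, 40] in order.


Insertions: 44->slot 2; 10->slot 3; 40->slot 5
Table: [None, None, 44, 10, None, 40, None]


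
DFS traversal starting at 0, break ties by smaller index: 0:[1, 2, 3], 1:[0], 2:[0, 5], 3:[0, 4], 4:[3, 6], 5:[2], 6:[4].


DFS stack-based: start with [0]
Visit order: [0, 1, 2, 5, 3, 4, 6]


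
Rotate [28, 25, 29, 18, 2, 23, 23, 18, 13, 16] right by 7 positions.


Right rotate by 7: [18, 2, 23, 23, 18, 13, 16, 28, 25, 29]


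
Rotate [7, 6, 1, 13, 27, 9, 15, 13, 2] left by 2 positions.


Left rotate by 2: [1, 13, 27, 9, 15, 13, 2, 7, 6]


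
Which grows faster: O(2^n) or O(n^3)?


cubic grows slower than exponential
O(n^3) is asymptotically smaller; O(2^n) grows faster


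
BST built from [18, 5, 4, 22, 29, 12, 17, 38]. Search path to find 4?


BST root = 18
Search for 4: compare at each node
Path: [18, 5, 4]


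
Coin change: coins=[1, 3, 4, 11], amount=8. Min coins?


dp[0]=0; dp[i]=1+min(dp[i-c] for c in coins)
...dp[3]=1, dp[4]=1, dp[5]=2, dp[6]=2, dp[7]=2, dp[8]=2
Minimum coins for 8 = 2


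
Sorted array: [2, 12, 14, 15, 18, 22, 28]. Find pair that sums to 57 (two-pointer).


Two pointers: lo=0, hi=6
No pair sums to 57


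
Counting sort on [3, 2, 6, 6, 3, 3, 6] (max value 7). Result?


Count array: [0, 0, 1, 3, 0, 0, 3, 0]
Reconstruct: [2, 3, 3, 3, 6, 6, 6]


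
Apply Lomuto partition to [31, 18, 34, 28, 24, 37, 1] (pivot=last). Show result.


Elements <= 1 go left of pivot.
Result: [1, 18, 34, 28, 24, 37, 31], pivot at index 0


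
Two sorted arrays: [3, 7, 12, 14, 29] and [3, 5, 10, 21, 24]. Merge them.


Compare heads, take smaller each step.
Merged: [3, 3, 5, 7, 10, 12, 14, 21, 24, 29]


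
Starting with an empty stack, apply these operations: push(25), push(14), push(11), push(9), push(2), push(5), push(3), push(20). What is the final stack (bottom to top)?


push(25) -> [25]
push(14) -> [25, 14]
push(11) -> [25, 14, 11]
push(9) -> [25, 14, 11, 9]
push(2) -> [25, 14, 11, 9, 2]
push(5) -> [25, 14, 11, 9, 2, 5]
push(3) -> [25, 14, 11, 9, 2, 5, 3]
push(20) -> [25, 14, 11, 9, 2, 5, 3, 20]
Final stack (bottom to top): [25, 14, 11, 9, 2, 5, 3, 20]


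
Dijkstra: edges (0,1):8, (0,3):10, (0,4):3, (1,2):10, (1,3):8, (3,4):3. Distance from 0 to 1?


Dijkstra from 0:
Distances: {0: 0, 1: 8, 2: 18, 3: 6, 4: 3}
Shortest distance to 1 = 8, path = [0, 1]


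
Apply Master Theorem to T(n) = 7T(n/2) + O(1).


a=7, b=2, c=0. log_2(7)=2.807 > c=0. Case 1: O(n^log_b(a)) = O(n^2.807)
Complexity: O(n^2.807)


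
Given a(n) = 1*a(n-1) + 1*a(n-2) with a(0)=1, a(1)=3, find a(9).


Build bottom-up:
...a(7)=47, a(8)=76, a(9)=1*76+1*47=123


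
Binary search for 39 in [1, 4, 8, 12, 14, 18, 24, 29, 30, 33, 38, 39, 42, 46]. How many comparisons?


Search for 39:
[0,13] mid=6 arr[6]=24
[7,13] mid=10 arr[10]=38
[11,13] mid=12 arr[12]=42
[11,11] mid=11 arr[11]=39
Total: 4 comparisons


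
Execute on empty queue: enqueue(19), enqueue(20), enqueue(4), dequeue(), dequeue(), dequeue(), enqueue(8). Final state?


enqueue(19) -> [19]
enqueue(20) -> [19, 20]
enqueue(4) -> [19, 20, 4]
dequeue() returns 19 -> [20, 4]
dequeue() returns 20 -> [4]
dequeue() returns 4 -> []
enqueue(8) -> [8]
Final queue (front to back): [8]


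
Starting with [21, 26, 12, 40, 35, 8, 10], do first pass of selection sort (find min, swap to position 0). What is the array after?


After one pass: [8, 26, 12, 40, 35, 21, 10]


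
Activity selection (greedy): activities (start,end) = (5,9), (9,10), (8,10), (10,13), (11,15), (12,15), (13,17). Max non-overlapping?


Greedy: pick earliest-ending, then skip overlaps.
Selected (4 activities): [(5, 9), (9, 10), (10, 13), (13, 17)]


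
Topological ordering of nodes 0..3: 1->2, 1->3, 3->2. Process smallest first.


Kahn's algorithm, process smallest node first
Order: [0, 1, 3, 2]


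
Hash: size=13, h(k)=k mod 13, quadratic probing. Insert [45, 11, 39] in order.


Insertions: 45->slot 6; 11->slot 11; 39->slot 0
Table: [39, None, None, None, None, None, 45, None, None, None, None, 11, None]


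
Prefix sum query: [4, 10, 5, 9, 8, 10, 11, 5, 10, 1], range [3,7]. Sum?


Prefix sums: [0, 4, 14, 19, 28, 36, 46, 57, 62, 72, 73]
Sum[3..7] = prefix[8] - prefix[3] = 62 - 19 = 43


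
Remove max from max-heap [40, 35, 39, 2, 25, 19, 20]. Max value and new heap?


Max = 40
Replace root with last, heapify down
Resulting heap: [39, 35, 20, 2, 25, 19]


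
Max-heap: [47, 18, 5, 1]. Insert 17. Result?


Append 17: [47, 18, 5, 1, 17]
Bubble up: no swaps needed
Result: [47, 18, 5, 1, 17]


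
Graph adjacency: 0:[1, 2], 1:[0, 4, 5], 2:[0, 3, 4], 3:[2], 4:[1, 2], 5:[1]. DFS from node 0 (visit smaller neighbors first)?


DFS stack-based: start with [0]
Visit order: [0, 1, 4, 2, 3, 5]


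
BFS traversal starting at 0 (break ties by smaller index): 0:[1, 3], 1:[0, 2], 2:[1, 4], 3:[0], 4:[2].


BFS queue: start with [0]
Visit order: [0, 1, 3, 2, 4]


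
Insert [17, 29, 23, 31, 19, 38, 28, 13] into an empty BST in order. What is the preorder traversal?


Root = 17; build tree by BST insertion.
Preorder traversal: [17, 13, 29, 23, 19, 28, 31, 38]


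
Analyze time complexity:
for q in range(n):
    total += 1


Per nesting level: O(n) = O(n)
Complexity: O(n)


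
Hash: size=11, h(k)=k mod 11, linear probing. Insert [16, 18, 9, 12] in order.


Insertions: 16->slot 5; 18->slot 7; 9->slot 9; 12->slot 1
Table: [None, 12, None, None, None, 16, None, 18, None, 9, None]


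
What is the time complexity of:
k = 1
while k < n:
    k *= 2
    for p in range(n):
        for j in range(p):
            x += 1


Per nesting level: O(log n) * O(n) * O(n) [triangular over p] = O(n^2 log n)
Complexity: O(n^2 log n)


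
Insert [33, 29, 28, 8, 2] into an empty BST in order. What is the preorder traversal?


Root = 33; build tree by BST insertion.
Preorder traversal: [33, 29, 28, 8, 2]


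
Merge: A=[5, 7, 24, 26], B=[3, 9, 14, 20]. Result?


Compare heads, take smaller each step.
Merged: [3, 5, 7, 9, 14, 20, 24, 26]


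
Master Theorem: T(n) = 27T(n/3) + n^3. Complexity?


a=27, b=3, c=3. log_3(27)=3 = c=3. Case 2: O(n^c log n) = O(n^3 log n)
Complexity: O(n^3 log n)


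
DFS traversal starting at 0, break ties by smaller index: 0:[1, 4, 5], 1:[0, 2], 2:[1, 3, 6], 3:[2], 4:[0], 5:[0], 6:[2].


DFS stack-based: start with [0]
Visit order: [0, 1, 2, 3, 6, 4, 5]


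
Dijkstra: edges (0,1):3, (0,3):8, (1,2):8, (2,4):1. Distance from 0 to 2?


Dijkstra from 0:
Distances: {0: 0, 1: 3, 2: 11, 3: 8, 4: 12}
Shortest distance to 2 = 11, path = [0, 1, 2]


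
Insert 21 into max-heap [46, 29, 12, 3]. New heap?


Append 21: [46, 29, 12, 3, 21]
Bubble up: no swaps needed
Result: [46, 29, 12, 3, 21]


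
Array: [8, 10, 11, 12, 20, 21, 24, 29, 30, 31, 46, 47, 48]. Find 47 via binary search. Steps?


Search for 47:
[0,12] mid=6 arr[6]=24
[7,12] mid=9 arr[9]=31
[10,12] mid=11 arr[11]=47
Total: 3 comparisons


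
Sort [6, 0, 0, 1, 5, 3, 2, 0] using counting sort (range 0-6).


Count array: [3, 1, 1, 1, 0, 1, 1]
Reconstruct: [0, 0, 0, 1, 2, 3, 5, 6]


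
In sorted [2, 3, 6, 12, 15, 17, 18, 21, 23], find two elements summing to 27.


Two pointers: lo=0, hi=8
Found pair: (6, 21) summing to 27


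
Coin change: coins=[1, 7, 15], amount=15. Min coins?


dp[0]=0; dp[i]=1+min(dp[i-c] for c in coins)
...dp[10]=4, dp[11]=5, dp[12]=6, dp[13]=7, dp[14]=2, dp[15]=1
Minimum coins for 15 = 1


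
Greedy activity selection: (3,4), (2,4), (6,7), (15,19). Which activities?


Greedy: pick earliest-ending, then skip overlaps.
Selected (3 activities): [(3, 4), (6, 7), (15, 19)]


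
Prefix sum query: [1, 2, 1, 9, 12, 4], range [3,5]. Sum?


Prefix sums: [0, 1, 3, 4, 13, 25, 29]
Sum[3..5] = prefix[6] - prefix[3] = 29 - 4 = 25


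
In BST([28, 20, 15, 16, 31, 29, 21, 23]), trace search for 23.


BST root = 28
Search for 23: compare at each node
Path: [28, 20, 21, 23]


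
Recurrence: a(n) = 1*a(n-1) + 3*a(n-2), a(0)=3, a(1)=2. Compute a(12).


Build bottom-up:
...a(10)=6890, a(11)=15797, a(12)=1*15797+3*6890=36467


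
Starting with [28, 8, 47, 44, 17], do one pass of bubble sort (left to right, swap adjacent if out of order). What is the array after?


After one pass: [8, 28, 44, 17, 47]


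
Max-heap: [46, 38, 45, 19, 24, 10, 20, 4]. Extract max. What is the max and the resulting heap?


Max = 46
Replace root with last, heapify down
Resulting heap: [45, 38, 20, 19, 24, 10, 4]


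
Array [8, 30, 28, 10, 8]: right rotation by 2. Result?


Right rotate by 2: [10, 8, 8, 30, 28]


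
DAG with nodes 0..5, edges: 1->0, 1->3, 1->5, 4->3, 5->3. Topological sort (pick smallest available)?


Kahn's algorithm, process smallest node first
Order: [1, 0, 2, 4, 5, 3]


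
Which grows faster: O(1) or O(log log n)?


constant grows slower than double-logarithmic
O(1) is asymptotically smaller; O(log log n) grows faster


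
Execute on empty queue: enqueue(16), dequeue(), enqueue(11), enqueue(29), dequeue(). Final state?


enqueue(16) -> [16]
dequeue() returns 16 -> []
enqueue(11) -> [11]
enqueue(29) -> [11, 29]
dequeue() returns 11 -> [29]
Final queue (front to back): [29]


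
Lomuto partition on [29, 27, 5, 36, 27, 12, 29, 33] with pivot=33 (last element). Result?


Elements <= 33 go left of pivot.
Result: [29, 27, 5, 27, 12, 29, 33, 36], pivot at index 6


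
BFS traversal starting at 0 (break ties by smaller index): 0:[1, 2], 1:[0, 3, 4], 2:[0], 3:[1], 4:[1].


BFS queue: start with [0]
Visit order: [0, 1, 2, 3, 4]


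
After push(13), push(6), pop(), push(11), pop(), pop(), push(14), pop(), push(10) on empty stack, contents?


push(13) -> [13]
push(6) -> [13, 6]
pop() returns 6 -> [13]
push(11) -> [13, 11]
pop() returns 11 -> [13]
pop() returns 13 -> []
push(14) -> [14]
pop() returns 14 -> []
push(10) -> [10]
Final stack (bottom to top): [10]


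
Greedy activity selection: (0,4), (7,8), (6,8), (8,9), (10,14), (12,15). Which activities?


Greedy: pick earliest-ending, then skip overlaps.
Selected (4 activities): [(0, 4), (7, 8), (8, 9), (10, 14)]


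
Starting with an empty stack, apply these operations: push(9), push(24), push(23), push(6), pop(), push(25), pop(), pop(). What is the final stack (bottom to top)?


push(9) -> [9]
push(24) -> [9, 24]
push(23) -> [9, 24, 23]
push(6) -> [9, 24, 23, 6]
pop() returns 6 -> [9, 24, 23]
push(25) -> [9, 24, 23, 25]
pop() returns 25 -> [9, 24, 23]
pop() returns 23 -> [9, 24]
Final stack (bottom to top): [9, 24]


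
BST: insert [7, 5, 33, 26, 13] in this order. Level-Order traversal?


Root = 7; build tree by BST insertion.
Level-Order traversal: [7, 5, 33, 26, 13]


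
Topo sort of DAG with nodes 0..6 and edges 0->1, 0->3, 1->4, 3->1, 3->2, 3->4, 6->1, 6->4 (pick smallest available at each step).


Kahn's algorithm, process smallest node first
Order: [0, 3, 2, 5, 6, 1, 4]


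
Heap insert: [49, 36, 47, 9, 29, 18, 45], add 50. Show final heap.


Append 50: [49, 36, 47, 9, 29, 18, 45, 50]
Bubble up: swap idx 7(50) with idx 3(9); swap idx 3(50) with idx 1(36); swap idx 1(50) with idx 0(49)
Result: [50, 49, 47, 36, 29, 18, 45, 9]


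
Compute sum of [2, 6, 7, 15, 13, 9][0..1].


Prefix sums: [0, 2, 8, 15, 30, 43, 52]
Sum[0..1] = prefix[2] - prefix[0] = 8 - 0 = 8


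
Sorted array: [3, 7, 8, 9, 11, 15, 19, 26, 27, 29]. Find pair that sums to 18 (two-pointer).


Two pointers: lo=0, hi=9
Found pair: (3, 15) summing to 18


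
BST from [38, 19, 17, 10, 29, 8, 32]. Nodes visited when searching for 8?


BST root = 38
Search for 8: compare at each node
Path: [38, 19, 17, 10, 8]


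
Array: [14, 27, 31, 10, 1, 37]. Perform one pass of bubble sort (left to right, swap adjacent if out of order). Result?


After one pass: [14, 27, 10, 1, 31, 37]


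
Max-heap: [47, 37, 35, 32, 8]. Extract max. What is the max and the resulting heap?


Max = 47
Replace root with last, heapify down
Resulting heap: [37, 32, 35, 8]


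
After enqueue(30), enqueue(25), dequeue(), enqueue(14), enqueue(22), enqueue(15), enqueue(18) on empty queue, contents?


enqueue(30) -> [30]
enqueue(25) -> [30, 25]
dequeue() returns 30 -> [25]
enqueue(14) -> [25, 14]
enqueue(22) -> [25, 14, 22]
enqueue(15) -> [25, 14, 22, 15]
enqueue(18) -> [25, 14, 22, 15, 18]
Final queue (front to back): [25, 14, 22, 15, 18]


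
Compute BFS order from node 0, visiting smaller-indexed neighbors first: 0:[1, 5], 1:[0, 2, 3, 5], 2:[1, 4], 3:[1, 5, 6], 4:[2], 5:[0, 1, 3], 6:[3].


BFS queue: start with [0]
Visit order: [0, 1, 5, 2, 3, 4, 6]


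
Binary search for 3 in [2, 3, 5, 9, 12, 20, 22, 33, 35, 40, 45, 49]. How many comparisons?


Search for 3:
[0,11] mid=5 arr[5]=20
[0,4] mid=2 arr[2]=5
[0,1] mid=0 arr[0]=2
[1,1] mid=1 arr[1]=3
Total: 4 comparisons


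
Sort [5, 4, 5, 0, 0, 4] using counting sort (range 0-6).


Count array: [2, 0, 0, 0, 2, 2, 0]
Reconstruct: [0, 0, 4, 4, 5, 5]


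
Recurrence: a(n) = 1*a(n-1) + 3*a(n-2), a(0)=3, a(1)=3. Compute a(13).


Build bottom-up:
...a(11)=18480, a(12)=42627, a(13)=1*42627+3*18480=98067


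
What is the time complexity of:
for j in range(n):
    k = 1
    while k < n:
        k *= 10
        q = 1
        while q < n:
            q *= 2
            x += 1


Per nesting level: O(n) * O(log n) * O(log n) = O(n (log n)^2)
Complexity: O(n (log n)^2)


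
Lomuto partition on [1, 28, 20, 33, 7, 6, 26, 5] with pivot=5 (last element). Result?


Elements <= 5 go left of pivot.
Result: [1, 5, 20, 33, 7, 6, 26, 28], pivot at index 1


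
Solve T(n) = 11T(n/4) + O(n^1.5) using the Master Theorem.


a=11, b=4, c=1.5. log_4(11)=1.730 > c=1.5. Case 1: O(n^log_b(a)) = O(n^1.730)
Complexity: O(n^1.730)


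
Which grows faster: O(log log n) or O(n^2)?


double-logarithmic grows slower than quadratic
O(log log n) is asymptotically smaller; O(n^2) grows faster


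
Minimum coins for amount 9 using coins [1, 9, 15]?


dp[0]=0; dp[i]=1+min(dp[i-c] for c in coins)
...dp[4]=4, dp[5]=5, dp[6]=6, dp[7]=7, dp[8]=8, dp[9]=1
Minimum coins for 9 = 1


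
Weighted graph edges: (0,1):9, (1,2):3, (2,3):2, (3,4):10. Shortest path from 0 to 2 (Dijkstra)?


Dijkstra from 0:
Distances: {0: 0, 1: 9, 2: 12, 3: 14, 4: 24}
Shortest distance to 2 = 12, path = [0, 1, 2]


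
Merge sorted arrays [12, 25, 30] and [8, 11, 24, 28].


Compare heads, take smaller each step.
Merged: [8, 11, 12, 24, 25, 28, 30]


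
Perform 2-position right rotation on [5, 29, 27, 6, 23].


Right rotate by 2: [6, 23, 5, 29, 27]


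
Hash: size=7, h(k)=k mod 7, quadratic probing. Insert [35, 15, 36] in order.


Insertions: 35->slot 0; 15->slot 1; 36->slot 2
Table: [35, 15, 36, None, None, None, None]


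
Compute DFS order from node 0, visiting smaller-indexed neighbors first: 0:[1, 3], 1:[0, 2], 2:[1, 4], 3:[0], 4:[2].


DFS stack-based: start with [0]
Visit order: [0, 1, 2, 4, 3]


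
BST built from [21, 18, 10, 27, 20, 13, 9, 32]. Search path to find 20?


BST root = 21
Search for 20: compare at each node
Path: [21, 18, 20]


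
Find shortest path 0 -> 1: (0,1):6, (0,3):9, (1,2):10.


Dijkstra from 0:
Distances: {0: 0, 1: 6, 2: 16, 3: 9}
Shortest distance to 1 = 6, path = [0, 1]


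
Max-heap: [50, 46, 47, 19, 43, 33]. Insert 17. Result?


Append 17: [50, 46, 47, 19, 43, 33, 17]
Bubble up: no swaps needed
Result: [50, 46, 47, 19, 43, 33, 17]


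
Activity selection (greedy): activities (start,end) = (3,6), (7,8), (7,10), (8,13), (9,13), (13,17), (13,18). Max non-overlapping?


Greedy: pick earliest-ending, then skip overlaps.
Selected (4 activities): [(3, 6), (7, 8), (8, 13), (13, 17)]


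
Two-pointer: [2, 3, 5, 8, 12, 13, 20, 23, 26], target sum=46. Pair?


Two pointers: lo=0, hi=8
Found pair: (20, 26) summing to 46


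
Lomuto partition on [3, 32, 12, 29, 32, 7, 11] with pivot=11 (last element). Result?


Elements <= 11 go left of pivot.
Result: [3, 7, 11, 29, 32, 32, 12], pivot at index 2


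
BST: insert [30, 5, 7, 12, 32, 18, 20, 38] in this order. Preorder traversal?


Root = 30; build tree by BST insertion.
Preorder traversal: [30, 5, 7, 12, 18, 20, 32, 38]


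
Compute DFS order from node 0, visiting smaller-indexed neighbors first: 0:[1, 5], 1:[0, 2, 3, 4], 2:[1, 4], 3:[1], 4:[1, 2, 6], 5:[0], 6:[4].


DFS stack-based: start with [0]
Visit order: [0, 1, 2, 4, 6, 3, 5]


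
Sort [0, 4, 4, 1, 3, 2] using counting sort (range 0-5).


Count array: [1, 1, 1, 1, 2, 0]
Reconstruct: [0, 1, 2, 3, 4, 4]


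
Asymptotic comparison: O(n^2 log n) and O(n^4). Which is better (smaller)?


n^2 log n grows slower than quartic
O(n^2 log n) is asymptotically smaller; O(n^4) grows faster


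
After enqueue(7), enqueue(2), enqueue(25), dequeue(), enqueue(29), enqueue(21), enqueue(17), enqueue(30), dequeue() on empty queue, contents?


enqueue(7) -> [7]
enqueue(2) -> [7, 2]
enqueue(25) -> [7, 2, 25]
dequeue() returns 7 -> [2, 25]
enqueue(29) -> [2, 25, 29]
enqueue(21) -> [2, 25, 29, 21]
enqueue(17) -> [2, 25, 29, 21, 17]
enqueue(30) -> [2, 25, 29, 21, 17, 30]
dequeue() returns 2 -> [25, 29, 21, 17, 30]
Final queue (front to back): [25, 29, 21, 17, 30]


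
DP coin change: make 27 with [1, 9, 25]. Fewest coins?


dp[0]=0; dp[i]=1+min(dp[i-c] for c in coins)
...dp[22]=6, dp[23]=7, dp[24]=8, dp[25]=1, dp[26]=2, dp[27]=3
Minimum coins for 27 = 3


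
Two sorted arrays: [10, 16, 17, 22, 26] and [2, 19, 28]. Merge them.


Compare heads, take smaller each step.
Merged: [2, 10, 16, 17, 19, 22, 26, 28]


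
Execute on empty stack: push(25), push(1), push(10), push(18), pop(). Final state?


push(25) -> [25]
push(1) -> [25, 1]
push(10) -> [25, 1, 10]
push(18) -> [25, 1, 10, 18]
pop() returns 18 -> [25, 1, 10]
Final stack (bottom to top): [25, 1, 10]


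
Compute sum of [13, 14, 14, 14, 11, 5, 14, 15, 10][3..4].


Prefix sums: [0, 13, 27, 41, 55, 66, 71, 85, 100, 110]
Sum[3..4] = prefix[5] - prefix[3] = 66 - 41 = 25


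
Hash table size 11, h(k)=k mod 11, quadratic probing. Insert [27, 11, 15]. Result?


Insertions: 27->slot 5; 11->slot 0; 15->slot 4
Table: [11, None, None, None, 15, 27, None, None, None, None, None]


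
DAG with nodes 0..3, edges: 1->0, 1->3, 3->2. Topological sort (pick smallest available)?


Kahn's algorithm, process smallest node first
Order: [1, 0, 3, 2]


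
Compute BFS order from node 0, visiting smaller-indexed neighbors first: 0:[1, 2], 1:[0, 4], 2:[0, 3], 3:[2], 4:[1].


BFS queue: start with [0]
Visit order: [0, 1, 2, 4, 3]


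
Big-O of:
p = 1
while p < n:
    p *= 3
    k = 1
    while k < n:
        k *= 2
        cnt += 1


Per nesting level: O(log n) * O(log n) = O((log n)^2)
Complexity: O((log n)^2)


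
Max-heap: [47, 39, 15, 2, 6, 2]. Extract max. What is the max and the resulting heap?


Max = 47
Replace root with last, heapify down
Resulting heap: [39, 6, 15, 2, 2]


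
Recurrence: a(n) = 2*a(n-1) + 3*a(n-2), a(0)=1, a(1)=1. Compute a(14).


Build bottom-up:
...a(12)=265721, a(13)=797161, a(14)=2*797161+3*265721=2391485


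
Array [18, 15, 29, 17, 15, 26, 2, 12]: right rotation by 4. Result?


Right rotate by 4: [15, 26, 2, 12, 18, 15, 29, 17]


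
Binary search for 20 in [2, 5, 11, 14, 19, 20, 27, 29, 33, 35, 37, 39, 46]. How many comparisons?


Search for 20:
[0,12] mid=6 arr[6]=27
[0,5] mid=2 arr[2]=11
[3,5] mid=4 arr[4]=19
[5,5] mid=5 arr[5]=20
Total: 4 comparisons


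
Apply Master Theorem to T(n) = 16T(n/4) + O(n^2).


a=16, b=4, c=2. log_4(16)=2 = c=2. Case 2: O(n^c log n) = O(n^2 log n)
Complexity: O(n^2 log n)


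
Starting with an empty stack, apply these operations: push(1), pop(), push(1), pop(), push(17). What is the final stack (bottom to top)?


push(1) -> [1]
pop() returns 1 -> []
push(1) -> [1]
pop() returns 1 -> []
push(17) -> [17]
Final stack (bottom to top): [17]


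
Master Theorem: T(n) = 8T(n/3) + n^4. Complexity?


a=8, b=3, c=4. log_3(8)=1.893 < c=4. Case 3: O(n^c) = O(n^4)
Complexity: O(n^4)


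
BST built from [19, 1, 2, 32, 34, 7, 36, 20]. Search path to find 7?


BST root = 19
Search for 7: compare at each node
Path: [19, 1, 2, 7]


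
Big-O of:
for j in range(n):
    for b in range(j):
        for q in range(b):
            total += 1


Per nesting level: O(n) * O(n) [triangular over j] * O(n) [triangular over b] = O(n^3)
Complexity: O(n^3)


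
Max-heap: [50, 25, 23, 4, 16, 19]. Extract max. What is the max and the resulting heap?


Max = 50
Replace root with last, heapify down
Resulting heap: [25, 19, 23, 4, 16]


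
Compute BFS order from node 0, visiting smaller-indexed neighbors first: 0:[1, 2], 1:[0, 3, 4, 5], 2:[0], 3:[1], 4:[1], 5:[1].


BFS queue: start with [0]
Visit order: [0, 1, 2, 3, 4, 5]


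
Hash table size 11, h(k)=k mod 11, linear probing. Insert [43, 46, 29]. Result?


Insertions: 43->slot 10; 46->slot 2; 29->slot 7
Table: [None, None, 46, None, None, None, None, 29, None, None, 43]


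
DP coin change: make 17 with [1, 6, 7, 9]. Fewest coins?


dp[0]=0; dp[i]=1+min(dp[i-c] for c in coins)
...dp[12]=2, dp[13]=2, dp[14]=2, dp[15]=2, dp[16]=2, dp[17]=3
Minimum coins for 17 = 3


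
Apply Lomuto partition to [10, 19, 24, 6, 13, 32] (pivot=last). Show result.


Elements <= 32 go left of pivot.
Result: [10, 19, 24, 6, 13, 32], pivot at index 5


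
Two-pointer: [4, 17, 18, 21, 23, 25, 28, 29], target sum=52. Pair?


Two pointers: lo=0, hi=7
Found pair: (23, 29) summing to 52


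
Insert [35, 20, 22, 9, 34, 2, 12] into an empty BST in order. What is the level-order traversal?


Root = 35; build tree by BST insertion.
Level-Order traversal: [35, 20, 9, 22, 2, 12, 34]


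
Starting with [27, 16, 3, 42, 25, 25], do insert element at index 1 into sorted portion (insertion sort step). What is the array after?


After one pass: [16, 27, 3, 42, 25, 25]


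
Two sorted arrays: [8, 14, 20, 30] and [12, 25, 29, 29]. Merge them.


Compare heads, take smaller each step.
Merged: [8, 12, 14, 20, 25, 29, 29, 30]


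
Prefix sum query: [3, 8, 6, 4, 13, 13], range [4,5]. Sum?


Prefix sums: [0, 3, 11, 17, 21, 34, 47]
Sum[4..5] = prefix[6] - prefix[4] = 47 - 21 = 26


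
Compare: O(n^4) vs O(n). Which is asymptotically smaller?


linear grows slower than quartic
O(n) is asymptotically smaller; O(n^4) grows faster


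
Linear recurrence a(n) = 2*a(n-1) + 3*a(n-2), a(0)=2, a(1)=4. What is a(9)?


Build bottom-up:
...a(7)=3280, a(8)=9842, a(9)=2*9842+3*3280=29524


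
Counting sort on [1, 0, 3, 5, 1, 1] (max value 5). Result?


Count array: [1, 3, 0, 1, 0, 1]
Reconstruct: [0, 1, 1, 1, 3, 5]


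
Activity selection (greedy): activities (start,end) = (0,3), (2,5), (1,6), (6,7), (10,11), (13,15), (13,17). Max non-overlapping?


Greedy: pick earliest-ending, then skip overlaps.
Selected (4 activities): [(0, 3), (6, 7), (10, 11), (13, 15)]


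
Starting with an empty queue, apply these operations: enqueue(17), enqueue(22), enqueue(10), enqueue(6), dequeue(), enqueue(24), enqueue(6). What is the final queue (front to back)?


enqueue(17) -> [17]
enqueue(22) -> [17, 22]
enqueue(10) -> [17, 22, 10]
enqueue(6) -> [17, 22, 10, 6]
dequeue() returns 17 -> [22, 10, 6]
enqueue(24) -> [22, 10, 6, 24]
enqueue(6) -> [22, 10, 6, 24, 6]
Final queue (front to back): [22, 10, 6, 24, 6]


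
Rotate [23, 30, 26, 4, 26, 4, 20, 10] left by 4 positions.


Left rotate by 4: [26, 4, 20, 10, 23, 30, 26, 4]


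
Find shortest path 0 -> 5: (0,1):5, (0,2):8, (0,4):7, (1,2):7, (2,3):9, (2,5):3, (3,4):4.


Dijkstra from 0:
Distances: {0: 0, 1: 5, 2: 8, 3: 11, 4: 7, 5: 11}
Shortest distance to 5 = 11, path = [0, 2, 5]


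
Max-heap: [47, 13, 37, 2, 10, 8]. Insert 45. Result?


Append 45: [47, 13, 37, 2, 10, 8, 45]
Bubble up: swap idx 6(45) with idx 2(37)
Result: [47, 13, 45, 2, 10, 8, 37]


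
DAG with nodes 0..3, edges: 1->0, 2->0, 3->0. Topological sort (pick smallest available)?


Kahn's algorithm, process smallest node first
Order: [1, 2, 3, 0]


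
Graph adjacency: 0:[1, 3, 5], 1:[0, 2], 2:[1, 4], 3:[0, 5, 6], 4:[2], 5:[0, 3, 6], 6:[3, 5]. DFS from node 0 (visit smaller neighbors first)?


DFS stack-based: start with [0]
Visit order: [0, 1, 2, 4, 3, 5, 6]


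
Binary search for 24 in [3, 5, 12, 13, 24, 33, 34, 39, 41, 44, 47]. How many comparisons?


Search for 24:
[0,10] mid=5 arr[5]=33
[0,4] mid=2 arr[2]=12
[3,4] mid=3 arr[3]=13
[4,4] mid=4 arr[4]=24
Total: 4 comparisons


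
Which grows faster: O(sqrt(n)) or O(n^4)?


sublinear grows slower than quartic
O(sqrt(n)) is asymptotically smaller; O(n^4) grows faster


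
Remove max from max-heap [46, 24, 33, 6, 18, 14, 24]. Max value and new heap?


Max = 46
Replace root with last, heapify down
Resulting heap: [33, 24, 24, 6, 18, 14]


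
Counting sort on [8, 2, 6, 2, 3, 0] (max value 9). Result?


Count array: [1, 0, 2, 1, 0, 0, 1, 0, 1, 0]
Reconstruct: [0, 2, 2, 3, 6, 8]


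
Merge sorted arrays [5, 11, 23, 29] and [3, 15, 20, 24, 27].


Compare heads, take smaller each step.
Merged: [3, 5, 11, 15, 20, 23, 24, 27, 29]


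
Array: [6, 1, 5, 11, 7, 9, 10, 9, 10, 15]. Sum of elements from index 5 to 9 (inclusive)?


Prefix sums: [0, 6, 7, 12, 23, 30, 39, 49, 58, 68, 83]
Sum[5..9] = prefix[10] - prefix[5] = 83 - 30 = 53


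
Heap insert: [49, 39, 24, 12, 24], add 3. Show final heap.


Append 3: [49, 39, 24, 12, 24, 3]
Bubble up: no swaps needed
Result: [49, 39, 24, 12, 24, 3]


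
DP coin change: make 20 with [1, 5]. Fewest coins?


dp[0]=0; dp[i]=1+min(dp[i-c] for c in coins)
...dp[15]=3, dp[16]=4, dp[17]=5, dp[18]=6, dp[19]=7, dp[20]=4
Minimum coins for 20 = 4


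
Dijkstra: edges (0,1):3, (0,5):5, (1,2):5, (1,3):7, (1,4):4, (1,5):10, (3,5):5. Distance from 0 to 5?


Dijkstra from 0:
Distances: {0: 0, 1: 3, 2: 8, 3: 10, 4: 7, 5: 5}
Shortest distance to 5 = 5, path = [0, 5]


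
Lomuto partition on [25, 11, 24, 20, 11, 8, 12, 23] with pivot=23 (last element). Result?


Elements <= 23 go left of pivot.
Result: [11, 20, 11, 8, 12, 23, 24, 25], pivot at index 5


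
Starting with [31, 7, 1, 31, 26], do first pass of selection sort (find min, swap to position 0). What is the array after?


After one pass: [1, 7, 31, 31, 26]


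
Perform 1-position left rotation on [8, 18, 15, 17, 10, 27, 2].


Left rotate by 1: [18, 15, 17, 10, 27, 2, 8]


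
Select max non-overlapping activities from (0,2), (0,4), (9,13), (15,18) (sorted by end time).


Greedy: pick earliest-ending, then skip overlaps.
Selected (3 activities): [(0, 2), (9, 13), (15, 18)]


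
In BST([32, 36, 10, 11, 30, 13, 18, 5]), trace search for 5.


BST root = 32
Search for 5: compare at each node
Path: [32, 10, 5]


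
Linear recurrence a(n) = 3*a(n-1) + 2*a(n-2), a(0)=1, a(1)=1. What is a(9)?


Build bottom-up:
...a(7)=2753, a(8)=9805, a(9)=3*9805+2*2753=34921


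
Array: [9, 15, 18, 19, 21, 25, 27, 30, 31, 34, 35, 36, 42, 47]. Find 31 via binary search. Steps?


Search for 31:
[0,13] mid=6 arr[6]=27
[7,13] mid=10 arr[10]=35
[7,9] mid=8 arr[8]=31
Total: 3 comparisons


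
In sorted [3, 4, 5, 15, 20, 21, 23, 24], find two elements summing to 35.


Two pointers: lo=0, hi=7
Found pair: (15, 20) summing to 35


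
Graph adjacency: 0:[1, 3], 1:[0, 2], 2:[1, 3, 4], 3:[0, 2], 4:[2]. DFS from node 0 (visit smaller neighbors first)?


DFS stack-based: start with [0]
Visit order: [0, 1, 2, 3, 4]


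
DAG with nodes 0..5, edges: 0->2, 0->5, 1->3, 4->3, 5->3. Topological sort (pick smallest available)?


Kahn's algorithm, process smallest node first
Order: [0, 1, 2, 4, 5, 3]


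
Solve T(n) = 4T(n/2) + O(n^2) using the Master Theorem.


a=4, b=2, c=2. log_2(4)=2 = c=2. Case 2: O(n^c log n) = O(n^2 log n)
Complexity: O(n^2 log n)


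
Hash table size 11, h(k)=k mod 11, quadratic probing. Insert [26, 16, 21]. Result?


Insertions: 26->slot 4; 16->slot 5; 21->slot 10
Table: [None, None, None, None, 26, 16, None, None, None, None, 21]


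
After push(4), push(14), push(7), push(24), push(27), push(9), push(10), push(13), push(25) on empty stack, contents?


push(4) -> [4]
push(14) -> [4, 14]
push(7) -> [4, 14, 7]
push(24) -> [4, 14, 7, 24]
push(27) -> [4, 14, 7, 24, 27]
push(9) -> [4, 14, 7, 24, 27, 9]
push(10) -> [4, 14, 7, 24, 27, 9, 10]
push(13) -> [4, 14, 7, 24, 27, 9, 10, 13]
push(25) -> [4, 14, 7, 24, 27, 9, 10, 13, 25]
Final stack (bottom to top): [4, 14, 7, 24, 27, 9, 10, 13, 25]


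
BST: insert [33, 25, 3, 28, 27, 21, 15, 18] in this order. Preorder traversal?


Root = 33; build tree by BST insertion.
Preorder traversal: [33, 25, 3, 21, 15, 18, 28, 27]


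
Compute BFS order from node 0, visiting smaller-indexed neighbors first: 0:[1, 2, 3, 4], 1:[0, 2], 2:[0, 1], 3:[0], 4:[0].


BFS queue: start with [0]
Visit order: [0, 1, 2, 3, 4]


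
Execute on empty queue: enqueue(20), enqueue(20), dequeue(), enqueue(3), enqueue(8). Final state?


enqueue(20) -> [20]
enqueue(20) -> [20, 20]
dequeue() returns 20 -> [20]
enqueue(3) -> [20, 3]
enqueue(8) -> [20, 3, 8]
Final queue (front to back): [20, 3, 8]


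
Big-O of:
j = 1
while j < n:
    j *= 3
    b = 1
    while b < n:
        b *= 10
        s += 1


Per nesting level: O(log n) * O(log n) = O((log n)^2)
Complexity: O((log n)^2)


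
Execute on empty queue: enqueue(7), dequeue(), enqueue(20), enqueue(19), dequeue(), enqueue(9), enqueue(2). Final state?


enqueue(7) -> [7]
dequeue() returns 7 -> []
enqueue(20) -> [20]
enqueue(19) -> [20, 19]
dequeue() returns 20 -> [19]
enqueue(9) -> [19, 9]
enqueue(2) -> [19, 9, 2]
Final queue (front to back): [19, 9, 2]


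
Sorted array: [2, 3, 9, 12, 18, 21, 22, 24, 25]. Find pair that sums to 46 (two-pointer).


Two pointers: lo=0, hi=8
Found pair: (21, 25) summing to 46


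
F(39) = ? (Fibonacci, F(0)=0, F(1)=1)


F(n)=F(n-1)+F(n-2)
...F(37)=24157817, F(38)=39088169, F(39)=63245986


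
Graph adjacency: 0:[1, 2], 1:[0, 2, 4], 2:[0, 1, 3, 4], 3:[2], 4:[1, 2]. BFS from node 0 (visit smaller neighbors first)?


BFS queue: start with [0]
Visit order: [0, 1, 2, 4, 3]


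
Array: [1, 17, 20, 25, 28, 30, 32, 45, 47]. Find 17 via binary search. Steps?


Search for 17:
[0,8] mid=4 arr[4]=28
[0,3] mid=1 arr[1]=17
Total: 2 comparisons


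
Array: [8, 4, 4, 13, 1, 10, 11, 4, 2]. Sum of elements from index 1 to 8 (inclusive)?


Prefix sums: [0, 8, 12, 16, 29, 30, 40, 51, 55, 57]
Sum[1..8] = prefix[9] - prefix[1] = 57 - 8 = 49


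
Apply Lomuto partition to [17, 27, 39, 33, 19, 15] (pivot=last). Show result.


Elements <= 15 go left of pivot.
Result: [15, 27, 39, 33, 19, 17], pivot at index 0


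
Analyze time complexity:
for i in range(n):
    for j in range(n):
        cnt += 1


Per nesting level: O(n) * O(n) = O(n^2)
Complexity: O(n^2)


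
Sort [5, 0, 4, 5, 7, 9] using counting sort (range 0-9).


Count array: [1, 0, 0, 0, 1, 2, 0, 1, 0, 1]
Reconstruct: [0, 4, 5, 5, 7, 9]


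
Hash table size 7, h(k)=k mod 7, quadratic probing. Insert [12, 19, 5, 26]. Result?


Insertions: 12->slot 5; 19->slot 6; 5->slot 2; 26->slot 0
Table: [26, None, 5, None, None, 12, 19]


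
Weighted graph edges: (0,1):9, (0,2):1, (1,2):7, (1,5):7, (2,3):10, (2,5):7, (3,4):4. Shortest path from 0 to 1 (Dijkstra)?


Dijkstra from 0:
Distances: {0: 0, 1: 8, 2: 1, 3: 11, 4: 15, 5: 8}
Shortest distance to 1 = 8, path = [0, 2, 1]


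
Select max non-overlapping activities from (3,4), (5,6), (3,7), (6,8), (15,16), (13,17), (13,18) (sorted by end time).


Greedy: pick earliest-ending, then skip overlaps.
Selected (4 activities): [(3, 4), (5, 6), (6, 8), (15, 16)]


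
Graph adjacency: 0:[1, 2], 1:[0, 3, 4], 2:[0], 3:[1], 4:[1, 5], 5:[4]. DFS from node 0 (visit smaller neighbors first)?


DFS stack-based: start with [0]
Visit order: [0, 1, 3, 4, 5, 2]


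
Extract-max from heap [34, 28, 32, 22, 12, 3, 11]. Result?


Max = 34
Replace root with last, heapify down
Resulting heap: [32, 28, 11, 22, 12, 3]


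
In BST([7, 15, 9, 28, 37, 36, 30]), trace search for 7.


BST root = 7
Search for 7: compare at each node
Path: [7]


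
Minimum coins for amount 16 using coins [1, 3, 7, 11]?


dp[0]=0; dp[i]=1+min(dp[i-c] for c in coins)
...dp[11]=1, dp[12]=2, dp[13]=3, dp[14]=2, dp[15]=3, dp[16]=4
Minimum coins for 16 = 4


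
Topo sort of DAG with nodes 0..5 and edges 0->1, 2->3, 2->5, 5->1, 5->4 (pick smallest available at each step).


Kahn's algorithm, process smallest node first
Order: [0, 2, 3, 5, 1, 4]


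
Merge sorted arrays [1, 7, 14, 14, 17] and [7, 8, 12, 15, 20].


Compare heads, take smaller each step.
Merged: [1, 7, 7, 8, 12, 14, 14, 15, 17, 20]


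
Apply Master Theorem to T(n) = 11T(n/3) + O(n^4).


a=11, b=3, c=4. log_3(11)=2.183 < c=4. Case 3: O(n^c) = O(n^4)
Complexity: O(n^4)


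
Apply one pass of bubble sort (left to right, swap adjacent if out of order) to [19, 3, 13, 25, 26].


After one pass: [3, 13, 19, 25, 26]


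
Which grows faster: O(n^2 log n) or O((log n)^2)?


polylogarithmic grows slower than n^2 log n
O((log n)^2) is asymptotically smaller; O(n^2 log n) grows faster


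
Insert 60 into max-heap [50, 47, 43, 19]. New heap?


Append 60: [50, 47, 43, 19, 60]
Bubble up: swap idx 4(60) with idx 1(47); swap idx 1(60) with idx 0(50)
Result: [60, 50, 43, 19, 47]


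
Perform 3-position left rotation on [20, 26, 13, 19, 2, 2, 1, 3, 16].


Left rotate by 3: [19, 2, 2, 1, 3, 16, 20, 26, 13]


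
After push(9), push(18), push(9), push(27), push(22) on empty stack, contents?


push(9) -> [9]
push(18) -> [9, 18]
push(9) -> [9, 18, 9]
push(27) -> [9, 18, 9, 27]
push(22) -> [9, 18, 9, 27, 22]
Final stack (bottom to top): [9, 18, 9, 27, 22]


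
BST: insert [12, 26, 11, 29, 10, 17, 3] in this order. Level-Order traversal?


Root = 12; build tree by BST insertion.
Level-Order traversal: [12, 11, 26, 10, 17, 29, 3]


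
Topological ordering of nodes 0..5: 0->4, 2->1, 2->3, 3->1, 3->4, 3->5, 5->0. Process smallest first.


Kahn's algorithm, process smallest node first
Order: [2, 3, 1, 5, 0, 4]


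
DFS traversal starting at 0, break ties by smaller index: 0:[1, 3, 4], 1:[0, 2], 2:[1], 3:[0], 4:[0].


DFS stack-based: start with [0]
Visit order: [0, 1, 2, 3, 4]


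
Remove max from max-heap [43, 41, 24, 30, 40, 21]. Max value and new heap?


Max = 43
Replace root with last, heapify down
Resulting heap: [41, 40, 24, 30, 21]


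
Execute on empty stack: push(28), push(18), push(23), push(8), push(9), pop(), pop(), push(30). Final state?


push(28) -> [28]
push(18) -> [28, 18]
push(23) -> [28, 18, 23]
push(8) -> [28, 18, 23, 8]
push(9) -> [28, 18, 23, 8, 9]
pop() returns 9 -> [28, 18, 23, 8]
pop() returns 8 -> [28, 18, 23]
push(30) -> [28, 18, 23, 30]
Final stack (bottom to top): [28, 18, 23, 30]


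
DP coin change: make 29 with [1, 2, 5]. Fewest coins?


dp[0]=0; dp[i]=1+min(dp[i-c] for c in coins)
...dp[24]=6, dp[25]=5, dp[26]=6, dp[27]=6, dp[28]=7, dp[29]=7
Minimum coins for 29 = 7


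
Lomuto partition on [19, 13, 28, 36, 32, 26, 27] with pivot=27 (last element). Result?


Elements <= 27 go left of pivot.
Result: [19, 13, 26, 27, 32, 28, 36], pivot at index 3


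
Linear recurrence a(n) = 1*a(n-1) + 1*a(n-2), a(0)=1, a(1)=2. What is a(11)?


Build bottom-up:
...a(9)=89, a(10)=144, a(11)=1*144+1*89=233


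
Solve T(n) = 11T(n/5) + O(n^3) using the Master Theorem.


a=11, b=5, c=3. log_5(11)=1.490 < c=3. Case 3: O(n^c) = O(n^3)
Complexity: O(n^3)


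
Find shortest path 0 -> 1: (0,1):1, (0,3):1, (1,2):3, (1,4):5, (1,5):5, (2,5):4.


Dijkstra from 0:
Distances: {0: 0, 1: 1, 2: 4, 3: 1, 4: 6, 5: 6}
Shortest distance to 1 = 1, path = [0, 1]


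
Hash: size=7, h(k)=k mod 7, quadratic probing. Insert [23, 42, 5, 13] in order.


Insertions: 23->slot 2; 42->slot 0; 5->slot 5; 13->slot 6
Table: [42, None, 23, None, None, 5, 13]


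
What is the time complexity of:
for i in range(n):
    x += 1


Per nesting level: O(n) = O(n)
Complexity: O(n)


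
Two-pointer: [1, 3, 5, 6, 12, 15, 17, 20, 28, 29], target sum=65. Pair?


Two pointers: lo=0, hi=9
No pair sums to 65


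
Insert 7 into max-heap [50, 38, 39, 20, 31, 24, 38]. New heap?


Append 7: [50, 38, 39, 20, 31, 24, 38, 7]
Bubble up: no swaps needed
Result: [50, 38, 39, 20, 31, 24, 38, 7]


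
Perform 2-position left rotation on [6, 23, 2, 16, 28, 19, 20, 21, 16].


Left rotate by 2: [2, 16, 28, 19, 20, 21, 16, 6, 23]


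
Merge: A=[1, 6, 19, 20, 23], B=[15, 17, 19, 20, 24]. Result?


Compare heads, take smaller each step.
Merged: [1, 6, 15, 17, 19, 19, 20, 20, 23, 24]


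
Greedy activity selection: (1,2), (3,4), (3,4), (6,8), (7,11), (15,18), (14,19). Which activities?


Greedy: pick earliest-ending, then skip overlaps.
Selected (4 activities): [(1, 2), (3, 4), (6, 8), (15, 18)]


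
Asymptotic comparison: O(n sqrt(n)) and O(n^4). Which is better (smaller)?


n^1.5 grows slower than quartic
O(n sqrt(n)) is asymptotically smaller; O(n^4) grows faster


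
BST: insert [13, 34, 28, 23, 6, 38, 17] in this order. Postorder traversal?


Root = 13; build tree by BST insertion.
Postorder traversal: [6, 17, 23, 28, 38, 34, 13]
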